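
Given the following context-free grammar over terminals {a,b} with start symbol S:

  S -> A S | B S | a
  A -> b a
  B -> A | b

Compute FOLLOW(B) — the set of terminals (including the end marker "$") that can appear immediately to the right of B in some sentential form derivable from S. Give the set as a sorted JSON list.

FIRST sets, iterate to fixpoint:
round 1:
  A via A→b a: +{b}
  B via B→A: +{b}
  S via S→A S: +{b}
  S via S→a: +{a}
  S: {a,b}  A: {b}  B: {b}
round 2: (no change)
  S: {a,b}  A: {b}  B: {b}

Compute FOLLOW by fixpoint:
seed FOLLOW(S) with $
pass 1:
  S→A S: FOLLOW(A) ⊇ FIRST(S) = {a,b}; new: +{a,b}
  S→B S: FOLLOW(B) ⊇ FIRST(S) = {a,b}; new: +{a,b}
  S: {$}  A: {a,b}  B: {a,b}
pass 2: (stable)
  S: {$}  A: {a,b}  B: {a,b}

FOLLOW(B) = ["a", "b"]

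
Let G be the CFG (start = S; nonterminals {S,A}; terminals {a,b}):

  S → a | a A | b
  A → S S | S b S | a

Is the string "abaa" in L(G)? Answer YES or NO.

Convert to CNF:
  S -> T1 A | a | b
  A -> S S | S X2 | a
  T0 -> b
  T1 -> a
  X2 -> T0 S

CYK table (by increasing span):
  cell(0,0) a: {A,S,T1}  orig:{A,S}
  cell(1,1) b: {S,T0}  orig:{S}
  cell(2,2) a: {A,S,T1}  orig:{A,S}
  cell(3,3) a: {A,S,T1}  orig:{A,S}
  cell(0,1) ab: {A}
  cell(1,2) ba: {A,X2}  orig:{A}
  cell(2,3) aa: {A,S}
  cell(0,2) aba: {A,S}
  cell(1,3) baa: {A,X2}  orig:{A}
  cell(0,3) abaa: {A,S}

S ∈ T[0,3] ⇒ YES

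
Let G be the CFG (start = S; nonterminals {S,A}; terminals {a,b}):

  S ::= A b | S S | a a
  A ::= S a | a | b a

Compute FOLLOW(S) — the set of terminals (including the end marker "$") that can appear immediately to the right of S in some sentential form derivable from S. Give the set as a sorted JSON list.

FIRST sets, iterate to fixpoint:
pass 1:
  A via A→a: +{a}
  A via A→b a: +{b}
  S via S→A b: +{a,b}
  S: {a,b}  A: {a,b}
pass 2: — fixpoint
  S: {a,b}  A: {a,b}

FOLLOW iteration:
seed FOLLOW(S) with $
round 1:
  A→S a: FOLLOW(S) ⊇ FIRST(a) = {a}; new: +{a}
  S→A b: FOLLOW(A) ⊇ FIRST(b) = {b}; new: +{b}
  S→S S: FOLLOW(S) ⊇ FIRST(S) = {a,b}; new: +{b}
  FOLLOW(S)={$,a,b}  FOLLOW(A)={b}
round 2: done
  FOLLOW(S)={$,a,b}  FOLLOW(A)={b}

FOLLOW(S) = ["$", "a", "b"]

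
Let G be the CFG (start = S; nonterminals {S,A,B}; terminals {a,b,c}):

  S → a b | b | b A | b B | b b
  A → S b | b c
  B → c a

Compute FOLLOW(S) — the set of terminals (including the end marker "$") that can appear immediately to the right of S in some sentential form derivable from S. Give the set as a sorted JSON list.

Compute FIRST by fixpoint:
iter 1:
  A via A→b c: +{b}
  B via B→c a: +{c}
  S via S→a b: +{a}
  S via S→b: +{b}
  FIRST(S)={a,b}  FIRST(A)={b}  FIRST(B)={c}
iter 2:
  A via A→S b: +{a}
  FIRST(S)={a,b}  FIRST(A)={a,b}  FIRST(B)={c}
iter 3: (stable)
  FIRST(S)={a,b}  FIRST(A)={a,b}  FIRST(B)={c}

FOLLOW iteration:
initialize: $ ∈ FOLLOW(S)
pass 1:
  A→S b: FOLLOW(S) ⊇ FIRST(b) = {b}; new: +{b}
  S→b A: FOLLOW(A) ⊇ FOLLOW(S) ⊇ {$,b}; new: +{$,b}
  S→b B: FOLLOW(B) ⊇ FOLLOW(S) ⊇ {$,b}; new: +{$,b}
  S: {$,b}  A: {$,b}  B: {$,b}
pass 2: (no change)
  S: {$,b}  A: {$,b}  B: {$,b}

FOLLOW(S) = ["$", "b"]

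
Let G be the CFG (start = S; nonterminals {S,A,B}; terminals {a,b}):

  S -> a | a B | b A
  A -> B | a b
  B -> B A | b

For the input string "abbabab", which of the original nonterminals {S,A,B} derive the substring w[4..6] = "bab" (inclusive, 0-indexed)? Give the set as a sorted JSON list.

CNF form of G:
  S -> T0 B | T1 A | a
  A -> B A | T0 T1 | b
  B -> B A | b
  T0 -> a
  T1 -> b

CYK fill — only the sub-triangle for w[4..6]:
  cell(4,4) b: {A,B,T1}  orig:{A,B}
  cell(5,5) a: {S,T0}  orig:{S}
  cell(6,6) b: {A,B,T1}  orig:{A,B}
  cell(4,5) ba: ∅
  cell(5,6) ab: {A,S}
  cell(4,6) bab: {A,B,S}

Original NTs in T[4,6] deriving "bab": ["A", "B", "S"]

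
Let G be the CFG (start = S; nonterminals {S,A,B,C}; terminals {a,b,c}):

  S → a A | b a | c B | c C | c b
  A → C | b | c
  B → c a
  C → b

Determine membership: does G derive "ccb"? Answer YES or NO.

Convert to CNF:
  S -> T0 B | T0 C | T0 T2 | T1 A | T2 T1
  A -> b | c
  B -> T0 T1
  C -> b
  T0 -> c
  T1 -> a
  T2 -> b

Fill CYK table bottom-up:
  cell(0,0) c: {A,T0}  orig:{A}
  cell(1,1) c: {A,T0}  orig:{A}
  cell(2,2) b: {A,C,T2}  orig:{A,C}
  cell(0,1) cc: ∅
  cell(1,2) cb: {S}
  cell(0,2) ccb: ∅

S ∉ T[0,2] ⇒ NO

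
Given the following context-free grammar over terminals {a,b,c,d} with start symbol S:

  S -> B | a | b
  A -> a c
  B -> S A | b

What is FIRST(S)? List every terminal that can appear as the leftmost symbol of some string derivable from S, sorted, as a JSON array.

FIRST iteration:
round 1:
  A via A→a c: +{a}
  B via B→b: +{b}
  S via S→B: +{b}
  S via S→a: +{a}
  FIRST(S)={a,b}  FIRST(A)={a}  FIRST(B)={b}
round 2:
  B via B→S A: +{a}
  FIRST(S)={a,b}  FIRST(A)={a}  FIRST(B)={a,b}
round 3: (no change)
  FIRST(S)={a,b}  FIRST(A)={a}  FIRST(B)={a,b}

FIRST(S) = ["a", "b"]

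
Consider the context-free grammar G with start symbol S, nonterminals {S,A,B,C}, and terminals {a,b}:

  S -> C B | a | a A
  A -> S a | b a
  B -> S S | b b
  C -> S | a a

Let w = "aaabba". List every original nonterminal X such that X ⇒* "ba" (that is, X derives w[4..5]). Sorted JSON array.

Convert to CNF:
  S -> C B | T0 A | a
  A -> S T0 | T1 T0
  B -> S S | T1 T1
  C -> C B | T0 A | T0 T0 | a
  T0 -> a
  T1 -> b

Fill CYK table bottom-up (cells [i..j] with 4 ≤ i ≤ j ≤ 5 only):
  [4..4]={T1}  "b"  orig:{}
  [5..5]={C,S,T0}  "a"  orig:{C,S}
  [4..5]={A}  "ba"

Original NTs in T[4,5] deriving "ba": ["A"]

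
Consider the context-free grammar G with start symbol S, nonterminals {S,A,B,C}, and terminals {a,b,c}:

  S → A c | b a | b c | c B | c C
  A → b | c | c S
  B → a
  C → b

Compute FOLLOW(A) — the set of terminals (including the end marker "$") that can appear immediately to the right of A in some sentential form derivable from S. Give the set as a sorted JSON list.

FIRST sets, iterate to fixpoint:
round 1:
  A via A→b: +{b}
  A via A→c: +{c}
  B via B→a: +{a}
  C via C→b: +{b}
  S via S→A c: +{b,c}
  FIRST(S)={b,c}  FIRST(A)={b,c}  FIRST(B)={a}  FIRST(C)={b}
round 2: done
  FIRST(S)={b,c}  FIRST(A)={b,c}  FIRST(B)={a}  FIRST(C)={b}

FOLLOW iteration:
FOLLOW(S) := {$}
iter 1:
  S→A c: FOLLOW(A) ⊇ FIRST(c) = {c}; new: +{c}
  S→c B: FOLLOW(B) ⊇ FOLLOW(S) ⊇ {$}; new: +{$}
  S→c C: FOLLOW(C) ⊇ FOLLOW(S) ⊇ {$}; new: +{$}
  FOLLOW[S]={$}  FOLLOW[A]={c}  FOLLOW[B]={$}  FOLLOW[C]={$}
iter 2:
  A→c S: FOLLOW(S) ⊇ FOLLOW(A) ⊇ {c}; new: +{c}
  S→c B: FOLLOW(B) ⊇ FOLLOW(S) ⊇ {$,c}; new: +{c}
  S→c C: FOLLOW(C) ⊇ FOLLOW(S) ⊇ {$,c}; new: +{c}
  FOLLOW[S]={$,c}  FOLLOW[A]={c}  FOLLOW[B]={$,c}  FOLLOW[C]={$,c}
iter 3: (no change)
  FOLLOW[S]={$,c}  FOLLOW[A]={c}  FOLLOW[B]={$,c}  FOLLOW[C]={$,c}

FOLLOW(A) = ["c"]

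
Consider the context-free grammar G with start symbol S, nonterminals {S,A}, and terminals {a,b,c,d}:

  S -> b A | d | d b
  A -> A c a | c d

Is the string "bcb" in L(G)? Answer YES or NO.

Convert to CNF:
  S -> T2 T3 | T3 A | d
  A -> A X4 | T0 T2
  T0 -> c
  T1 -> a
  T2 -> d
  T3 -> b
  X4 -> T0 T1

CYK fill:
  T[0,0] 'b' = {T3}  orig:{}
  T[1,1] 'c' = {T0}  orig:{}
  T[2,2] 'b' = {T3}  orig:{}
  T[0,1] 'bc' = ∅
  T[1,2] 'cb' = ∅
  T[0,2] 'bcb' = ∅

S ∉ T[0,2] ⇒ NO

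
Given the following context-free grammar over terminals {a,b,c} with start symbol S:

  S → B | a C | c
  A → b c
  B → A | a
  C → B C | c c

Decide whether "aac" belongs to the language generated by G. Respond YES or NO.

Convert to CNF:
  S -> T0 T1 | T2 C | a | c
  A -> T0 T1
  B -> T0 T1 | a
  C -> B C | T1 T1
  T0 -> b
  T1 -> c
  T2 -> a

CYK table (by increasing span):
  T[0,0] 'a' = {B,S,T2}  orig:{B,S}
  T[1,1] 'a' = {B,S,T2}  orig:{B,S}
  T[2,2] 'c' = {S,T1}  orig:{S}
  T[0,1] 'aa' = ∅
  T[1,2] 'ac' = ∅
  T[0,2] 'aac' = ∅

S ∉ T[0,2] ⇒ NO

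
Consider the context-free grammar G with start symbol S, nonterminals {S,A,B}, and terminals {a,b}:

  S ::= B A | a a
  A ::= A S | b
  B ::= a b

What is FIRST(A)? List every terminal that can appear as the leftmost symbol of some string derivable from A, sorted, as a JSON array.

FIRST iteration:
round 1:
  A via A→b: +{b}
  B via B→a b: +{a}
  S via S→B A: +{a}
  S: {a}  A: {b}  B: {a}
round 2: (no change)
  S: {a}  A: {b}  B: {a}

FIRST(A) = ["b"]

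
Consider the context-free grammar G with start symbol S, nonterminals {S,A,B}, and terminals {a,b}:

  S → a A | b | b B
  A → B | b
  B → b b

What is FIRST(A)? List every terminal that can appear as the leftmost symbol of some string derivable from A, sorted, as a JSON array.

FIRST sets, iterate to fixpoint:
iter 1:
  A via A→b: +{b}
  B via B→b b: +{b}
  S via S→a A: +{a}
  S via S→b: +{b}
  FIRST(S)={a,b}  FIRST(A)={b}  FIRST(B)={b}
iter 2: — fixpoint
  FIRST(S)={a,b}  FIRST(A)={b}  FIRST(B)={b}

FIRST(A) = ["b"]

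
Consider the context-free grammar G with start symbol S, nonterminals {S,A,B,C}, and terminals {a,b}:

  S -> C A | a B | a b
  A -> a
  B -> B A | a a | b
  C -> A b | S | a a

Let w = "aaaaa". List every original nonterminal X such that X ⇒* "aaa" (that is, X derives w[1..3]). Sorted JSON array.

Convert to CNF:
  S -> C A | T0 B | T0 T1
  A -> a
  B -> B A | T0 T0 | b
  C -> A T1 | C A | T0 B | T0 T0 | T0 T1
  T0 -> a
  T1 -> b

CYK table (by increasing span), restricted to cells inside w[1..3]:
  T[1,1] 'a' = {A,T0}  orig:{A}
  T[2,2] 'a' = {A,T0}  orig:{A}
  T[3,3] 'a' = {A,T0}  orig:{A}
  T[1,2] 'aa' = {B,C}
  T[2,3] 'aa' = {B,C}
  T[1,3] 'aaa' = {B,C,S}

Original NTs in T[1,3] deriving "aaa": ["B", "C", "S"]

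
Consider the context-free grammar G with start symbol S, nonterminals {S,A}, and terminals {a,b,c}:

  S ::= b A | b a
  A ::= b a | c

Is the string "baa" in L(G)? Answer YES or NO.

Convert to CNF:
  S -> T0 A | T0 T1
  A -> T0 T1 | c
  T0 -> b
  T1 -> a

CYK fill:
  T[0,0] 'b' = {T0}  orig:{}
  T[1,1] 'a' = {T1}  orig:{}
  T[2,2] 'a' = {T1}  orig:{}
  T[0,1] 'ba' = {A,S}
  T[1,2] 'aa' = ∅
  T[0,2] 'baa' = ∅

S ∉ T[0,2] ⇒ NO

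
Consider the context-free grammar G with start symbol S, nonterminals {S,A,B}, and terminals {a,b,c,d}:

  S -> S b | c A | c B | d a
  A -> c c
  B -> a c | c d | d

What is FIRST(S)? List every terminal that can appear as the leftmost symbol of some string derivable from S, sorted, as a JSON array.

FIRST sets, iterate to fixpoint:
[1]
  A via A→c c: +{c}
  B via B→a c: +{a}
  B via B→c d: +{c}
  B via B→d: +{d}
  S via S→c A: +{c}
  S via S→d a: +{d}
  FIRST(S)={c,d}  FIRST(A)={c}  FIRST(B)={a,c,d}
[2] done
  FIRST(S)={c,d}  FIRST(A)={c}  FIRST(B)={a,c,d}

FIRST(S) = ["c", "d"]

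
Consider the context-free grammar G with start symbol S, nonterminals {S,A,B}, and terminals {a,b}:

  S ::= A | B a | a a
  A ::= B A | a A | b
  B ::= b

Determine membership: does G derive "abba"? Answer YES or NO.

Convert to CNF:
  S -> B A | B T0 | T0 A | T0 T0 | b
  A -> B A | T0 A | b
  B -> b
  T0 -> a

Fill CYK table bottom-up:
  T[0,0] 'a' = {T0}  orig:{}
  T[1,1] 'b' = {A,B,S}
  T[2,2] 'b' = {A,B,S}
  T[3,3] 'a' = {T0}  orig:{}
  T[0,1] 'ab' = {A,S}
  T[1,2] 'bb' = {A,S}
  T[2,3] 'ba' = {S}
  T[0,2] 'abb' = {A,S}
  T[1,3] 'bba' = ∅
  T[0,3] 'abba' = ∅

S ∉ T[0,3] ⇒ NO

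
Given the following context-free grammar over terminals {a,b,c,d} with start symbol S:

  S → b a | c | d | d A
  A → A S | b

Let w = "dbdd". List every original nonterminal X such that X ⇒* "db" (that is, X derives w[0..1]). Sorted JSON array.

CNF form of G:
  S -> T0 T1 | T2 A | c | d
  A -> A S | b
  T0 -> b
  T1 -> a
  T2 -> d

CYK fill (cells [i..j] with 0 ≤ i ≤ j ≤ 1 only):
  cell(0,0) d: {S,T2}  orig:{S}
  cell(1,1) b: {A,T0}  orig:{A}
  cell(0,1) db: {S}

Original NTs in T[0,1] deriving "db": ["S"]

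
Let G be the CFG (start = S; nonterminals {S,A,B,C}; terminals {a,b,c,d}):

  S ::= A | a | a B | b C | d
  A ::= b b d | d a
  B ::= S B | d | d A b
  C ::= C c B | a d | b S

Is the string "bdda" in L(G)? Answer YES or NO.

CNF form of G:
  S -> T0 C | T0 X7 | T1 T2 | T2 B | a | d
  A -> T0 X4 | T1 T2
  B -> S B | T1 X5 | d
  C -> C X6 | T0 S | T2 T1
  T0 -> b
  T1 -> d
  T2 -> a
  T3 -> c
  X4 -> T0 T1
  X5 -> A T0
  X6 -> T3 B
  X7 -> T0 T1

CYK table (by increasing span):
  T[0,0] 'b' = {T0}  orig:{}
  T[1,1] 'd' = {B,S,T1}  orig:{B,S}
  T[2,2] 'd' = {B,S,T1}  orig:{B,S}
  T[3,3] 'a' = {S,T2}  orig:{S}
  T[0,1] 'bd' = {C,X4,X7}  orig:{C}
  T[1,2] 'dd' = {B}
  T[2,3] 'da' = {A,S}
  T[0,2] 'bdd' = ∅
  T[1,3] 'dda' = ∅
  T[0,3] 'bdda' = ∅

S ∉ T[0,3] ⇒ NO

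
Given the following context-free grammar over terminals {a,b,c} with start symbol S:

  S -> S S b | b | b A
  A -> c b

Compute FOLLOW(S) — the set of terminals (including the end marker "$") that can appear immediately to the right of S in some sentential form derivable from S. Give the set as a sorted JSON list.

Compute FIRST by fixpoint:
[1]
  A via A→c b: +{c}
  S via S→b: +{b}
  FIRST[S]={b}  FIRST[A]={c}
[2] done
  FIRST[S]={b}  FIRST[A]={c}

FOLLOW sets:
seed FOLLOW(S) with $
[1]
  S→S S b: FOLLOW(S) ⊇ FIRST(S) = {b}; new: +{b}
  S→b A: FOLLOW(A) ⊇ FOLLOW(S) ⊇ {$,b}; new: +{$,b}
  FOLLOW[S]={$,b}  FOLLOW[A]={$,b}
[2] — fixpoint
  FOLLOW[S]={$,b}  FOLLOW[A]={$,b}

FOLLOW(S) = ["$", "b"]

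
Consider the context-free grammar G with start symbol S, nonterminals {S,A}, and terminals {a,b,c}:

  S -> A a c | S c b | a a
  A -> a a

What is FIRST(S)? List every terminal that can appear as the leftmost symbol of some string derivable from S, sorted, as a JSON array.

FIRST iteration:
iter 1:
  A via A→a a: +{a}
  S via S→A a c: +{a}
  FIRST(S)={a}  FIRST(A)={a}
iter 2: (stable)
  FIRST(S)={a}  FIRST(A)={a}

FIRST(S) = ["a"]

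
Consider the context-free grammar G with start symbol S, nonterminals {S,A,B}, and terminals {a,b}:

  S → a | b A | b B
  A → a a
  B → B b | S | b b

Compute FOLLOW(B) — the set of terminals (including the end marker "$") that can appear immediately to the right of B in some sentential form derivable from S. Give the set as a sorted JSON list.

Compute FIRST by fixpoint:
round 1:
  A via A→a a: +{a}
  B via B→b b: +{b}
  S via S→a: +{a}
  S via S→b A: +{b}
  FIRST[S]={a,b}  FIRST[A]={a}  FIRST[B]={b}
round 2:
  B via B→S: +{a}
  FIRST[S]={a,b}  FIRST[A]={a}  FIRST[B]={a,b}
round 3: — fixpoint
  FIRST[S]={a,b}  FIRST[A]={a}  FIRST[B]={a,b}

Compute FOLLOW by fixpoint:
initialize: $ ∈ FOLLOW(S)
[1]
  B→B b: FOLLOW(B) ⊇ FIRST(b) = {b}; new: +{b}
  B→S: FOLLOW(S) ⊇ FOLLOW(B) ⊇ {b}; new: +{b}
  S→b A: FOLLOW(A) ⊇ FOLLOW(S) ⊇ {$,b}; new: +{$,b}
  S→b B: FOLLOW(B) ⊇ FOLLOW(S) ⊇ {$,b}; new: +{$}
  FOLLOW(S)={$,b}  FOLLOW(A)={$,b}  FOLLOW(B)={$,b}
[2] (stable)
  FOLLOW(S)={$,b}  FOLLOW(A)={$,b}  FOLLOW(B)={$,b}

FOLLOW(B) = ["$", "b"]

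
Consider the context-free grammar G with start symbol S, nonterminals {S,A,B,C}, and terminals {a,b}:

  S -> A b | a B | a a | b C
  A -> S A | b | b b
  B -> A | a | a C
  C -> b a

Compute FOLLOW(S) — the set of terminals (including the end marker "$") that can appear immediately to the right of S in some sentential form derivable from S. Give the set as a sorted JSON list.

Compute FIRST by fixpoint:
iter 1:
  A via A→b: +{b}
  B via B→A: +{b}
  B via B→a: +{a}
  C via C→b a: +{b}
  S via S→A b: +{b}
  S via S→a B: +{a}
  S: {a,b}  A: {b}  B: {a,b}  C: {b}
iter 2:
  A via A→S A: +{a}
  S: {a,b}  A: {a,b}  B: {a,b}  C: {b}
iter 3: done
  S: {a,b}  A: {a,b}  B: {a,b}  C: {b}

Compute FOLLOW by fixpoint:
FOLLOW(S) := {$}
iter 1:
  A→S A: FOLLOW(S) ⊇ FIRST(A) = {a,b}; new: +{a,b}
  S→A b: FOLLOW(A) ⊇ FIRST(b) = {b}; new: +{b}
  S→a B: FOLLOW(B) ⊇ FOLLOW(S) ⊇ {$,a,b}; new: +{$,a,b}
  S→b C: FOLLOW(C) ⊇ FOLLOW(S) ⊇ {$,a,b}; new: +{$,a,b}
  FOLLOW(S)={$,a,b}  FOLLOW(A)={b}  FOLLOW(B)={$,a,b}  FOLLOW(C)={$,a,b}
iter 2:
  B→A: FOLLOW(A) ⊇ FOLLOW(B) ⊇ {$,a,b}; new: +{$,a}
  FOLLOW(S)={$,a,b}  FOLLOW(A)={$,a,b}  FOLLOW(B)={$,a,b}  FOLLOW(C)={$,a,b}
iter 3: (no change)
  FOLLOW(S)={$,a,b}  FOLLOW(A)={$,a,b}  FOLLOW(B)={$,a,b}  FOLLOW(C)={$,a,b}

FOLLOW(S) = ["$", "a", "b"]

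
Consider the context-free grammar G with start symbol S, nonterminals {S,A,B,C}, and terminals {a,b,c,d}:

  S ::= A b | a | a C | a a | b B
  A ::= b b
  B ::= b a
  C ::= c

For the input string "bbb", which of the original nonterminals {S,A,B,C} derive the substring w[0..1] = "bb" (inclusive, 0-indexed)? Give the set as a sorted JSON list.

CNF form of G:
  S -> A T0 | T0 B | T1 C | T1 T1 | a
  A -> T0 T0
  B -> T0 T1
  C -> c
  T0 -> b
  T1 -> a

CYK fill (cells [i..j] with 0 ≤ i ≤ j ≤ 1 only):
  [0..0]={T0}  "b"  orig:{}
  [1..1]={T0}  "b"  orig:{}
  [0..1]={A}  "bb"

Original NTs in T[0,1] deriving "bb": ["A"]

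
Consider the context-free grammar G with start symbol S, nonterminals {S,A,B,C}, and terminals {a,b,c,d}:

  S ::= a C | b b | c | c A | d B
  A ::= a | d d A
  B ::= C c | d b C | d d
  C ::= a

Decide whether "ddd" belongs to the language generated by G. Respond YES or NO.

CNF form of G:
  S -> T0 B | T1 A | T2 T2 | T3 C | c
  A -> T0 X4 | a
  B -> C T1 | T0 T0 | T0 X5
  C -> a
  T0 -> d
  T1 -> c
  T2 -> b
  T3 -> a
  X4 -> T0 A
  X5 -> T2 C

Fill CYK table bottom-up:
  cell(0,0) d: {T0}  orig:{}
  cell(1,1) d: {T0}  orig:{}
  cell(2,2) d: {T0}  orig:{}
  cell(0,1) dd: {B}
  cell(1,2) dd: {B}
  cell(0,2) ddd: {S}

S ∈ T[0,2] ⇒ YES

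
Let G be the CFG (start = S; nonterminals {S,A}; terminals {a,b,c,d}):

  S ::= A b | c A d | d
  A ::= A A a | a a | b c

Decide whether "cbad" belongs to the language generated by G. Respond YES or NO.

Convert to CNF:
  S -> A T1 | T2 X5 | d
  A -> A X4 | T0 T0 | T1 T2
  T0 -> a
  T1 -> b
  T2 -> c
  T3 -> d
  X4 -> A T0
  X5 -> A T3

Fill CYK table bottom-up:
  cell(0,0) c: {T2}  orig:{}
  cell(1,1) b: {T1}  orig:{}
  cell(2,2) a: {T0}  orig:{}
  cell(3,3) d: {S,T3}  orig:{S}
  cell(0,1) cb: ∅
  cell(1,2) ba: ∅
  cell(2,3) ad: ∅
  cell(0,2) cba: ∅
  cell(1,3) bad: ∅
  cell(0,3) cbad: ∅

S ∉ T[0,3] ⇒ NO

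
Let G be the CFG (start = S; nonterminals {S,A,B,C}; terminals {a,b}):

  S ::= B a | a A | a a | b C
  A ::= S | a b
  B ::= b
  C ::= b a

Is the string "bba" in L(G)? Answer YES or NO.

Convert to CNF:
  S -> B T0 | T0 A | T0 T0 | T1 C
  A -> B T0 | T0 A | T0 T0 | T0 T1 | T1 C
  B -> b
  C -> T1 T0
  T0 -> a
  T1 -> b

Fill CYK table bottom-up:
  [0..0]={B,T1}  "b"  orig:{B}
  [1..1]={B,T1}  "b"  orig:{B}
  [2..2]={T0}  "a"  orig:{}
  [0..1]=∅  "bb"
  [1..2]={A,C,S}  "ba"
  [0..2]={A,S}  "bba"

S ∈ T[0,2] ⇒ YES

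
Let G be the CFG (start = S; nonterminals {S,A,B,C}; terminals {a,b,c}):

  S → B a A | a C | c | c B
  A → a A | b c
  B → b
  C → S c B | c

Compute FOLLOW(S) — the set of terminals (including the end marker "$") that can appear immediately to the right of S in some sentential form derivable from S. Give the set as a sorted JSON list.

FIRST iteration:
pass 1:
  A via A→a A: +{a}
  A via A→b c: +{b}
  B via B→b: +{b}
  C via C→c: +{c}
  S via S→B a A: +{b}
  S via S→a C: +{a}
  S via S→c: +{c}
  S: {a,b,c}  A: {a,b}  B: {b}  C: {c}
pass 2:
  C via C→S c B: +{a,b}
  S: {a,b,c}  A: {a,b}  B: {b}  C: {a,b,c}
pass 3: done
  S: {a,b,c}  A: {a,b}  B: {b}  C: {a,b,c}

FOLLOW sets:
initialize: $ ∈ FOLLOW(S)
round 1:
  C→S c B: FOLLOW(S) ⊇ FIRST(c) = {c}; new: +{c}
  S→B a A: FOLLOW(B) ⊇ FIRST(a) = {a}; new: +{a}
  S→B a A: FOLLOW(A) ⊇ FOLLOW(S) ⊇ {$,c}; new: +{$,c}
  S→a C: FOLLOW(C) ⊇ FOLLOW(S) ⊇ {$,c}; new: +{$,c}
  S→c B: FOLLOW(B) ⊇ FOLLOW(S) ⊇ {$,c}; new: +{$,c}
  FOLLOW[S]={$,c}  FOLLOW[A]={$,c}  FOLLOW[B]={$,a,c}  FOLLOW[C]={$,c}
round 2: done
  FOLLOW[S]={$,c}  FOLLOW[A]={$,c}  FOLLOW[B]={$,a,c}  FOLLOW[C]={$,c}

FOLLOW(S) = ["$", "c"]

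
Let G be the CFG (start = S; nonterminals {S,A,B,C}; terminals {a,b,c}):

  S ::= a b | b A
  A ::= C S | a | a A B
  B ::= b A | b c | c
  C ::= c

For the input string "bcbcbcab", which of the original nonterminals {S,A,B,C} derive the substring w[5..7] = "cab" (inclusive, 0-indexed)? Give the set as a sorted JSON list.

CNF form of G:
  S -> T0 T1 | T1 A
  A -> C S | T0 X3 | a
  B -> T1 A | T1 T2 | c
  C -> c
  T0 -> a
  T1 -> b
  T2 -> c
  X3 -> A B

CYK table (by increasing span) — only the sub-triangle for w[5..7]:
  cell(5,5) c: {B,C,T2}  orig:{B,C}
  cell(6,6) a: {A,T0}  orig:{A}
  cell(7,7) b: {T1}  orig:{}
  cell(5,6) ca: ∅
  cell(6,7) ab: {S}
  cell(5,7) cab: {A}

Original NTs in T[5,7] deriving "cab": ["A"]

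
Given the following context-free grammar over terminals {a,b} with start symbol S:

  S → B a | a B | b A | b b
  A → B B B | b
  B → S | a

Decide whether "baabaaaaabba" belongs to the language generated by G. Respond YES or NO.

CNF form of G:
  S -> B T0 | T0 B | T1 A | T1 T1
  A -> B X2 | b
  B -> B T0 | T0 B | T1 A | T1 T1 | a
  T0 -> a
  T1 -> b
  X2 -> B B

CYK table (by increasing span):
  [0..0]={A,T1}  "b"  orig:{A}
  [1..1]={B,T0}  "a"  orig:{B}
  [2..2]={B,T0}  "a"  orig:{B}
  [3..3]={A,T1}  "b"  orig:{A}
  [4..4]={B,T0}  "a"  orig:{B}
  [5..5]={B,T0}  "a"  orig:{B}
  [6..6]={B,T0}  "a"  orig:{B}
  [7..7]={B,T0}  "a"  orig:{B}
  [8..8]={B,T0}  "a"  orig:{B}
  [9..9]={A,T1}  "b"  orig:{A}
  [10..10]={A,T1}  "b"  orig:{A}
  [11..11]={B,T0}  "a"  orig:{B}
  [0..1]=∅  "ba"
  [1..2]={B,S,X2}  "aa"  orig:{B,S}
  [2..3]=∅  "ab"
  [3..4]=∅  "ba"
  [4..5]={B,S,X2}  "aa"  orig:{B,S}
  [5..6]={B,S,X2}  "aa"  orig:{B,S}
  [6..7]={B,S,X2}  "aa"  orig:{B,S}
  [7..8]={B,S,X2}  "aa"  orig:{B,S}
  [8..9]=∅  "ab"
  [9..10]={B,S}  "bb"
  [10..11]=∅  "ba"
  [0..2]=∅  "baa"
  [1..3]=∅  "aab"
  [2..4]=∅  "aba"
  [3..5]=∅  "baa"
  [4..6]={A,B,S,X2}  "aaa"  orig:{A,B,S}
  [5..7]={A,B,S,X2}  "aaa"  orig:{A,B,S}
  [6..8]={A,B,S,X2}  "aaa"  orig:{A,B,S}
  [7..9]=∅  "aab"
  [8..10]={B,S,X2}  "abb"  orig:{B,S}
  [9..11]={B,S,X2}  "bba"  orig:{B,S}
  [0..3]=∅  "baab"
  [1..4]=∅  "aaba"
  [2..5]=∅  "abaa"
  [3..6]={B,S}  "baaa"
  [4..7]={A,B,S,X2}  "aaaa"  orig:{A,B,S}
  [5..8]={A,B,S,X2}  "aaaa"  orig:{A,B,S}
  [6..9]=∅  "aaab"
  [7..10]={A,B,S,X2}  "aabb"  orig:{A,B,S}
  [8..11]={A,B,S,X2}  "abba"  orig:{A,B,S}
  [0..4]=∅  "baaba"
  [1..5]=∅  "aabaa"
  [2..6]={B,S,X2}  "abaaa"  orig:{B,S}
  [3..7]={B,S,X2}  "baaaa"  orig:{B,S}
  [4..8]={A,B,S,X2}  "aaaaa"  orig:{A,B,S}
  [5..9]=∅  "aaaab"
  [6..10]={A,B,S,X2}  "aaabb"  orig:{A,B,S}
  [7..11]={A,B,S,X2}  "aabba"  orig:{A,B,S}
  [0..5]=∅  "baabaa"
  [1..6]={A,B,S,X2}  "aabaaa"  orig:{A,B,S}
  [2..7]={A,B,S,X2}  "abaaaa"  orig:{A,B,S}
  [3..8]={A,B,S,X2}  "baaaaa"  orig:{A,B,S}
  [4..9]=∅  "aaaaab"
  [5..10]={A,B,S,X2}  "aaaabb"  orig:{A,B,S}
  [6..11]={A,B,S,X2}  "aaabba"  orig:{A,B,S}
  [0..6]={B,S}  "baabaaa"
  [1..7]={A,B,S,X2}  "aabaaaa"  orig:{A,B,S}
  [2..8]={A,B,S,X2}  "abaaaaa"  orig:{A,B,S}
  [3..9]=∅  "baaaaab"
  [4..10]={A,B,S,X2}  "aaaaabb"  orig:{A,B,S}
  [5..11]={A,B,S,X2}  "aaaabba"  orig:{A,B,S}
  [0..7]={B,S,X2}  "baabaaaa"  orig:{B,S}
  [1..8]={A,B,S,X2}  "aabaaaaa"  orig:{A,B,S}
  [2..9]=∅  "abaaaaab"
  [3..10]={A,B,S,X2}  "baaaaabb"  orig:{A,B,S}
  [4..11]={A,B,S,X2}  "aaaaabba"  orig:{A,B,S}
  [0..8]={A,B,S,X2}  "baabaaaaa"  orig:{A,B,S}
  [1..9]=∅  "aabaaaaab"
  [2..10]={A,B,S,X2}  "abaaaaabb"  orig:{A,B,S}
  [3..11]={A,B,S,X2}  "baaaaabba"  orig:{A,B,S}
  [0..9]=∅  "baabaaaaab"
  [1..10]={A,B,S,X2}  "aabaaaaabb"  orig:{A,B,S}
  [2..11]={A,B,S,X2}  "abaaaaabba"  orig:{A,B,S}
  [0..10]={A,B,S,X2}  "baabaaaaabb"  orig:{A,B,S}
  [1..11]={A,B,S,X2}  "aabaaaaabba"  orig:{A,B,S}
  [0..11]={A,B,S,X2}  "baabaaaaabba"  orig:{A,B,S}

S ∈ T[0,11] ⇒ YES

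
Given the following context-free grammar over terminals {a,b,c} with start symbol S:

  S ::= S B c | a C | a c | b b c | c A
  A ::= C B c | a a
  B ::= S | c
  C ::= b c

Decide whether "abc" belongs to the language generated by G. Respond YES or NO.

CNF form of G:
  S -> S X6 | T0 A | T1 C | T1 T0 | T2 X7
  A -> C X3 | T1 T1
  B -> S X4 | T0 A | T1 C | T1 T0 | T2 X5 | c
  C -> T2 T0
  T0 -> c
  T1 -> a
  T2 -> b
  X3 -> B T0
  X4 -> B T0
  X5 -> T2 T0
  X6 -> B T0
  X7 -> T2 T0

Fill CYK table bottom-up:
  T[0,0] 'a' = {T1}  orig:{}
  T[1,1] 'b' = {T2}  orig:{}
  T[2,2] 'c' = {B,T0}  orig:{B}
  T[0,1] 'ab' = ∅
  T[1,2] 'bc' = {C,X5,X7}  orig:{C}
  T[0,2] 'abc' = {B,S}

S ∈ T[0,2] ⇒ YES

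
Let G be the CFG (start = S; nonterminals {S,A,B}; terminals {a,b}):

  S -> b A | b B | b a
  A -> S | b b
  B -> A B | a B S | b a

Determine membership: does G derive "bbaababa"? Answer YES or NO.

CNF form of G:
  S -> T0 A | T0 B | T0 T1
  A -> T0 A | T0 B | T0 T0 | T0 T1
  B -> A B | T0 T1 | T1 X2
  T0 -> b
  T1 -> a
  X2 -> B S

Fill CYK table bottom-up:
  [0..0]={T0}  "b"  orig:{}
  [1..1]={T0}  "b"  orig:{}
  [2..2]={T1}  "a"  orig:{}
  [3..3]={T1}  "a"  orig:{}
  [4..4]={T0}  "b"  orig:{}
  [5..5]={T1}  "a"  orig:{}
  [6..6]={T0}  "b"  orig:{}
  [7..7]={T1}  "a"  orig:{}
  [0..1]={A}  "bb"
  [1..2]={A,B,S}  "ba"
  [2..3]=∅  "aa"
  [3..4]=∅  "ab"
  [4..5]={A,B,S}  "ba"
  [5..6]=∅  "ab"
  [6..7]={A,B,S}  "ba"
  [0..2]={A,S}  "bba"
  [1..3]=∅  "baa"
  [2..4]=∅  "aab"
  [3..5]=∅  "aba"
  [4..6]=∅  "bab"
  [5..7]=∅  "aba"
  [0..3]=∅  "bbaa"
  [1..4]=∅  "baab"
  [2..5]=∅  "aaba"
  [3..6]=∅  "abab"
  [4..7]={B,X2}  "baba"  orig:{B}
  [0..4]=∅  "bbaab"
  [1..5]=∅  "baaba"
  [2..6]=∅  "aabab"
  [3..7]={B}  "ababa"
  [0..5]=∅  "bbaaba"
  [1..6]=∅  "baabab"
  [2..7]=∅  "aababa"
  [0..6]=∅  "bbaabab"
  [1..7]={B}  "baababa"
  [0..7]={A,B,S}  "bbaababa"

S ∈ T[0,7] ⇒ YES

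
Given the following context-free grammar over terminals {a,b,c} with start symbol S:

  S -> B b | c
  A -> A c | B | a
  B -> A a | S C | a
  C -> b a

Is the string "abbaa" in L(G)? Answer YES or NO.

CNF form of G:
  S -> B T2 | c
  A -> A T0 | A T1 | S C | a
  B -> A T0 | S C | a
  C -> T2 T0
  T0 -> a
  T1 -> c
  T2 -> b

Fill CYK table bottom-up:
  cell(0,0) a: {A,B,T0}  orig:{A,B}
  cell(1,1) b: {T2}  orig:{}
  cell(2,2) b: {T2}  orig:{}
  cell(3,3) a: {A,B,T0}  orig:{A,B}
  cell(4,4) a: {A,B,T0}  orig:{A,B}
  cell(0,1) ab: {S}
  cell(1,2) bb: ∅
  cell(2,3) ba: {C}
  cell(3,4) aa: {A,B}
  cell(0,2) abb: ∅
  cell(1,3) bba: ∅
  cell(2,4) baa: ∅
  cell(0,3) abba: {A,B}
  cell(1,4) bbaa: ∅
  cell(0,4) abbaa: {A,B}

S ∉ T[0,4] ⇒ NO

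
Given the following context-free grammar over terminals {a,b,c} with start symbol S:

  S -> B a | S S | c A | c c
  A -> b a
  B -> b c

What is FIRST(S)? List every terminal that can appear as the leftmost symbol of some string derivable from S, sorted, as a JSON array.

Compute FIRST by fixpoint:
iter 1:
  A via A→b a: +{b}
  B via B→b c: +{b}
  S via S→B a: +{b}
  S via S→c A: +{c}
  S: {b,c}  A: {b}  B: {b}
iter 2: done
  S: {b,c}  A: {b}  B: {b}

FIRST(S) = ["b", "c"]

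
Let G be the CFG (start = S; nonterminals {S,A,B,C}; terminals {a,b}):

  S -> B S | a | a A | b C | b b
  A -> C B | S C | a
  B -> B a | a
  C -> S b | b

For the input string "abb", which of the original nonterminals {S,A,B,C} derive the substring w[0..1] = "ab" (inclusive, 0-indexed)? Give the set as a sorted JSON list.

Convert to CNF:
  S -> B S | T0 A | T1 C | T1 T1 | a
  A -> C B | S C | a
  B -> B T0 | a
  C -> S T1 | b
  T0 -> a
  T1 -> b

Fill CYK table bottom-up (cells [i..j] with 0 ≤ i ≤ j ≤ 1 only):
  cell(0,0) a: {A,B,S,T0}  orig:{A,B,S}
  cell(1,1) b: {C,T1}  orig:{C}
  cell(0,1) ab: {A,C}

Original NTs in T[0,1] deriving "ab": ["A", "C"]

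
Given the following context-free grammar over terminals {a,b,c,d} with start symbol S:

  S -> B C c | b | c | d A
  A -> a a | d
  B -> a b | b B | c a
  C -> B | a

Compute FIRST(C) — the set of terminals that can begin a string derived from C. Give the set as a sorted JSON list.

Compute FIRST by fixpoint:
[1]
  A via A→a a: +{a}
  A via A→d: +{d}
  B via B→a b: +{a}
  B via B→b B: +{b}
  B via B→c a: +{c}
  C via C→B: +{a,b,c}
  S via S→B C c: +{a,b,c}
  S via S→d A: +{d}
  S: {a,b,c,d}  A: {a,d}  B: {a,b,c}  C: {a,b,c}
[2] (stable)
  S: {a,b,c,d}  A: {a,d}  B: {a,b,c}  C: {a,b,c}

FIRST(C) = ["a", "b", "c"]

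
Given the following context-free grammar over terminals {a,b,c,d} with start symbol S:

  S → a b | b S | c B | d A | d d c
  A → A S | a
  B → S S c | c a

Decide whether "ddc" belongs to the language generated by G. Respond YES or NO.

Convert to CNF:
  S -> T0 B | T1 T2 | T2 S | T3 A | T3 X5
  A -> A S | a
  B -> S X4 | T0 T1
  T0 -> c
  T1 -> a
  T2 -> b
  T3 -> d
  X4 -> S T0
  X5 -> T3 T0

Fill CYK table bottom-up:
  cell(0,0) d: {T3}  orig:{}
  cell(1,1) d: {T3}  orig:{}
  cell(2,2) c: {T0}  orig:{}
  cell(0,1) dd: ∅
  cell(1,2) dc: {X5}  orig:{}
  cell(0,2) ddc: {S}

S ∈ T[0,2] ⇒ YES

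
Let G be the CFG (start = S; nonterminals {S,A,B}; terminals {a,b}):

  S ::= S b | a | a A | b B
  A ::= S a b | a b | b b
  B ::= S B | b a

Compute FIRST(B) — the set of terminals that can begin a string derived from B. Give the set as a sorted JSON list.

FIRST iteration:
iter 1:
  A via A→a b: +{a}
  A via A→b b: +{b}
  B via B→b a: +{b}
  S via S→a: +{a}
  S via S→b B: +{b}
  S: {a,b}  A: {a,b}  B: {b}
iter 2:
  B via B→S B: +{a}
  S: {a,b}  A: {a,b}  B: {a,b}
iter 3: (no change)
  S: {a,b}  A: {a,b}  B: {a,b}

FIRST(B) = ["a", "b"]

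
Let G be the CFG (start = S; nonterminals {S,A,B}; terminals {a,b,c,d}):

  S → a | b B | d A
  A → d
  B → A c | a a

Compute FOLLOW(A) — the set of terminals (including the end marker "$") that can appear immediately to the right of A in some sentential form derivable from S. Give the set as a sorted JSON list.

FIRST sets, iterate to fixpoint:
pass 1:
  A via A→d: +{d}
  B via B→A c: +{d}
  B via B→a a: +{a}
  S via S→a: +{a}
  S via S→b B: +{b}
  S via S→d A: +{d}
  FIRST[S]={a,b,d}  FIRST[A]={d}  FIRST[B]={a,d}
pass 2: (stable)
  FIRST[S]={a,b,d}  FIRST[A]={d}  FIRST[B]={a,d}

FOLLOW sets:
FOLLOW(S) := {$}
iter 1:
  B→A c: FOLLOW(A) ⊇ FIRST(c) = {c}; new: +{c}
  S→b B: FOLLOW(B) ⊇ FOLLOW(S) ⊇ {$}; new: +{$}
  S→d A: FOLLOW(A) ⊇ FOLLOW(S) ⊇ {$}; new: +{$}
  S: {$}  A: {$,c}  B: {$}
iter 2: (no change)
  S: {$}  A: {$,c}  B: {$}

FOLLOW(A) = ["$", "c"]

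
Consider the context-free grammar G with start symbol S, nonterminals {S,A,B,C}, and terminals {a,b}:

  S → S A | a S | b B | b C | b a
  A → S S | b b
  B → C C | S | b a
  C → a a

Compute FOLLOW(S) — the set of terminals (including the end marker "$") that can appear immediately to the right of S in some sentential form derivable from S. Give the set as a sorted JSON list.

FIRST iteration:
[1]
  A via A→b b: +{b}
  B via B→b a: +{b}
  C via C→a a: +{a}
  S via S→a S: +{a}
  S via S→b B: +{b}
  FIRST[S]={a,b}  FIRST[A]={b}  FIRST[B]={b}  FIRST[C]={a}
[2]
  A via A→S S: +{a}
  B via B→C C: +{a}
  FIRST[S]={a,b}  FIRST[A]={a,b}  FIRST[B]={a,b}  FIRST[C]={a}
[3] (no change)
  FIRST[S]={a,b}  FIRST[A]={a,b}  FIRST[B]={a,b}  FIRST[C]={a}

Compute FOLLOW by fixpoint:
initialize: $ ∈ FOLLOW(S)
pass 1:
  A→S S: FOLLOW(S) ⊇ FIRST(S) = {a,b}; new: +{a,b}
  B→C C: FOLLOW(C) ⊇ FIRST(C) = {a}; new: +{a}
  S→S A: FOLLOW(A) ⊇ FOLLOW(S) ⊇ {$,a,b}; new: +{$,a,b}
  S→b B: FOLLOW(B) ⊇ FOLLOW(S) ⊇ {$,a,b}; new: +{$,a,b}
  S→b C: FOLLOW(C) ⊇ FOLLOW(S) ⊇ {$,a,b}; new: +{$,b}
  FOLLOW[S]={$,a,b}  FOLLOW[A]={$,a,b}  FOLLOW[B]={$,a,b}  FOLLOW[C]={$,a,b}
pass 2: (no change)
  FOLLOW[S]={$,a,b}  FOLLOW[A]={$,a,b}  FOLLOW[B]={$,a,b}  FOLLOW[C]={$,a,b}

FOLLOW(S) = ["$", "a", "b"]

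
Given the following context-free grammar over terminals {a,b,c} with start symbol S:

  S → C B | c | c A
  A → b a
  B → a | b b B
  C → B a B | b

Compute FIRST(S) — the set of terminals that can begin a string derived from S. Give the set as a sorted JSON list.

FIRST iteration:
round 1:
  A via A→b a: +{b}
  B via B→a: +{a}
  B via B→b b B: +{b}
  C via C→B a B: +{a,b}
  S via S→C B: +{a,b}
  S via S→c: +{c}
  FIRST[S]={a,b,c}  FIRST[A]={b}  FIRST[B]={a,b}  FIRST[C]={a,b}
round 2: — fixpoint
  FIRST[S]={a,b,c}  FIRST[A]={b}  FIRST[B]={a,b}  FIRST[C]={a,b}

FIRST(S) = ["a", "b", "c"]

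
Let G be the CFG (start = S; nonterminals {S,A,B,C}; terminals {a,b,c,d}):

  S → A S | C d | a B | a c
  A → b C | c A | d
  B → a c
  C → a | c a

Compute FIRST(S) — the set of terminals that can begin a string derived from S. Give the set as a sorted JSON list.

FIRST sets, iterate to fixpoint:
[1]
  A via A→b C: +{b}
  A via A→c A: +{c}
  A via A→d: +{d}
  B via B→a c: +{a}
  C via C→a: +{a}
  C via C→c a: +{c}
  S via S→A S: +{b,c,d}
  S via S→C d: +{a}
  FIRST(S)={a,b,c,d}  FIRST(A)={b,c,d}  FIRST(B)={a}  FIRST(C)={a,c}
[2] (stable)
  FIRST(S)={a,b,c,d}  FIRST(A)={b,c,d}  FIRST(B)={a}  FIRST(C)={a,c}

FIRST(S) = ["a", "b", "c", "d"]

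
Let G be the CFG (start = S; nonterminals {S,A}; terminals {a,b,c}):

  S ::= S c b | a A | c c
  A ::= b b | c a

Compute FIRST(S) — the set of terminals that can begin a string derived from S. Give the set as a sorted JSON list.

FIRST iteration:
pass 1:
  A via A→b b: +{b}
  A via A→c a: +{c}
  S via S→a A: +{a}
  S via S→c c: +{c}
  FIRST(S)={a,c}  FIRST(A)={b,c}
pass 2: (no change)
  FIRST(S)={a,c}  FIRST(A)={b,c}

FIRST(S) = ["a", "c"]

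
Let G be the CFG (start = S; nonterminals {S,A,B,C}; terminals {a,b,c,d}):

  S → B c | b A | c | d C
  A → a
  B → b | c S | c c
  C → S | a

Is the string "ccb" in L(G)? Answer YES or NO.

Convert to CNF:
  S -> B T0 | T1 A | T2 C | c
  A -> a
  B -> T0 S | T0 T0 | b
  C -> B T0 | T1 A | T2 C | a | c
  T0 -> c
  T1 -> b
  T2 -> d

Fill CYK table bottom-up:
  T[0,0] 'c' = {C,S,T0}  orig:{C,S}
  T[1,1] 'c' = {C,S,T0}  orig:{C,S}
  T[2,2] 'b' = {B,T1}  orig:{B}
  T[0,1] 'cc' = {B}
  T[1,2] 'cb' = ∅
  T[0,2] 'ccb' = ∅

S ∉ T[0,2] ⇒ NO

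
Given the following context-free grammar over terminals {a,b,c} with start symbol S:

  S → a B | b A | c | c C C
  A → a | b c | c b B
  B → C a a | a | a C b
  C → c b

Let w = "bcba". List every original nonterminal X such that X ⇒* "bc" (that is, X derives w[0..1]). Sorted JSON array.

CNF form of G:
  S -> T0 A | T1 X6 | T2 B | c
  A -> T0 T1 | T1 X3 | a
  B -> C X4 | T2 X5 | a
  C -> T1 T0
  T0 -> b
  T1 -> c
  T2 -> a
  X3 -> T0 B
  X4 -> T2 T2
  X5 -> C T0
  X6 -> C C

CYK fill, restricted to cells inside w[0..1]:
  cell(0,0) b: {T0}  orig:{}
  cell(1,1) c: {S,T1}  orig:{S}
  cell(0,1) bc: {A}

Original NTs in T[0,1] deriving "bc": ["A"]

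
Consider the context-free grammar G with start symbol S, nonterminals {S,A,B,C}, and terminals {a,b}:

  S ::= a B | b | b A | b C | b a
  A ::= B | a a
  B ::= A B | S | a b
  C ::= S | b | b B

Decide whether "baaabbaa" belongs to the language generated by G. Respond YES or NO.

CNF form of G:
  S -> T0 B | T1 A | T1 C | T1 T0 | b
  A -> A B | T0 B | T0 T0 | T0 T1 | T1 A | T1 C | T1 T0 | b
  B -> A B | T0 B | T0 T1 | T1 A | T1 C | T1 T0 | b
  C -> T0 B | T1 A | T1 B | T1 C | T1 T0 | b
  T0 -> a
  T1 -> b

CYK fill:
  T[0,0] 'b' = {A,B,C,S,T1}  orig:{A,B,C,S}
  T[1,1] 'a' = {T0}  orig:{}
  T[2,2] 'a' = {T0}  orig:{}
  T[3,3] 'a' = {T0}  orig:{}
  T[4,4] 'b' = {A,B,C,S,T1}  orig:{A,B,C,S}
  T[5,5] 'b' = {A,B,C,S,T1}  orig:{A,B,C,S}
  T[6,6] 'a' = {T0}  orig:{}
  T[7,7] 'a' = {T0}  orig:{}
  T[0,1] 'ba' = {A,B,C,S}
  T[1,2] 'aa' = {A}
  T[2,3] 'aa' = {A}
  T[3,4] 'ab' = {A,B,C,S}
  T[4,5] 'bb' = {A,B,C,S}
  T[5,6] 'ba' = {A,B,C,S}
  T[6,7] 'aa' = {A}
  T[0,2] 'baa' = {A,B,C,S}
  T[1,3] 'aaa' = ∅
  T[2,4] 'aab' = {A,B,C,S}
  T[3,5] 'abb' = {A,B,C,S}
  T[4,6] 'bba' = {A,B,C,S}
  T[5,7] 'baa' = {A,B,C,S}
  T[0,3] 'baaa' = ∅
  T[1,4] 'aaab' = {A,B,C,S}
  T[2,5] 'aabb' = {A,B,C,S}
  T[3,6] 'abba' = {A,B,C,S}
  T[4,7] 'bbaa' = {A,B,C,S}
  T[0,4] 'baaab' = {A,B,C,S}
  T[1,5] 'aaabb' = {A,B,C,S}
  T[2,6] 'aabba' = {A,B,C,S}
  T[3,7] 'abbaa' = {A,B,C,S}
  T[0,5] 'baaabb' = {A,B,C,S}
  T[1,6] 'aaabba' = {A,B,C,S}
  T[2,7] 'aabbaa' = {A,B,C,S}
  T[0,6] 'baaabba' = {A,B,C,S}
  T[1,7] 'aaabbaa' = {A,B,C,S}
  T[0,7] 'baaabbaa' = {A,B,C,S}

S ∈ T[0,7] ⇒ YES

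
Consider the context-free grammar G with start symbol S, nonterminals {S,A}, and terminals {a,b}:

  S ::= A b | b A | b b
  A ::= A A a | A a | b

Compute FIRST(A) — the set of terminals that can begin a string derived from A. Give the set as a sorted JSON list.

FIRST iteration:
[1]
  A via A→b: +{b}
  S via S→A b: +{b}
  FIRST(S)={b}  FIRST(A)={b}
[2] done
  FIRST(S)={b}  FIRST(A)={b}

FIRST(A) = ["b"]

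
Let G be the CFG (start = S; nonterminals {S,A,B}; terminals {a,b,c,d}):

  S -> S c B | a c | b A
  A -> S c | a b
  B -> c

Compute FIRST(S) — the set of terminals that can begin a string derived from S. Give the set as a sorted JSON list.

FIRST sets, iterate to fixpoint:
[1]
  A via A→a b: +{a}
  B via B→c: +{c}
  S via S→a c: +{a}
  S via S→b A: +{b}
  S: {a,b}  A: {a}  B: {c}
[2]
  A via A→S c: +{b}
  S: {a,b}  A: {a,b}  B: {c}
[3] (stable)
  S: {a,b}  A: {a,b}  B: {c}

FIRST(S) = ["a", "b"]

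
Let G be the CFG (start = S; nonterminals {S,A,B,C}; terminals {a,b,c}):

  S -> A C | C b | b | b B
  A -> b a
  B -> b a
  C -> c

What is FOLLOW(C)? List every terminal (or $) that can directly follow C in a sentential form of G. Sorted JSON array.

Compute FIRST by fixpoint:
round 1:
  A via A→b a: +{b}
  B via B→b a: +{b}
  C via C→c: +{c}
  S via S→A C: +{b}
  S via S→C b: +{c}
  S: {b,c}  A: {b}  B: {b}  C: {c}
round 2: — fixpoint
  S: {b,c}  A: {b}  B: {b}  C: {c}

Compute FOLLOW by fixpoint:
seed FOLLOW(S) with $
pass 1:
  S→A C: FOLLOW(A) ⊇ FIRST(C) = {c}; new: +{c}
  S→A C: FOLLOW(C) ⊇ FOLLOW(S) ⊇ {$}; new: +{$}
  S→C b: FOLLOW(C) ⊇ FIRST(b) = {b}; new: +{b}
  S→b B: FOLLOW(B) ⊇ FOLLOW(S) ⊇ {$}; new: +{$}
  FOLLOW(S)={$}  FOLLOW(A)={c}  FOLLOW(B)={$}  FOLLOW(C)={$,b}
pass 2: — fixpoint
  FOLLOW(S)={$}  FOLLOW(A)={c}  FOLLOW(B)={$}  FOLLOW(C)={$,b}

FOLLOW(C) = ["$", "b"]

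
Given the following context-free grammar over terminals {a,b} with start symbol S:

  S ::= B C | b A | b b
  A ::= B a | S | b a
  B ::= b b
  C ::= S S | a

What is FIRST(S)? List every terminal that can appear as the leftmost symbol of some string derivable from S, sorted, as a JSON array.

FIRST iteration:
iter 1:
  A via A→b a: +{b}
  B via B→b b: +{b}
  C via C→a: +{a}
  S via S→B C: +{b}
  FIRST(S)={b}  FIRST(A)={b}  FIRST(B)={b}  FIRST(C)={a}
iter 2:
  C via C→S S: +{b}
  FIRST(S)={b}  FIRST(A)={b}  FIRST(B)={b}  FIRST(C)={a,b}
iter 3: done
  FIRST(S)={b}  FIRST(A)={b}  FIRST(B)={b}  FIRST(C)={a,b}

FIRST(S) = ["b"]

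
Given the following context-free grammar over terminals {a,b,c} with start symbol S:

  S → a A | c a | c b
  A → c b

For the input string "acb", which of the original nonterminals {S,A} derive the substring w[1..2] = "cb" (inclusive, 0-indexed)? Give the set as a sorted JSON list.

CNF form of G:
  S -> T0 T1 | T0 T2 | T2 A
  A -> T0 T1
  T0 -> c
  T1 -> b
  T2 -> a

CYK table (by increasing span), restricted to cells inside w[1..2]:
  T[1,1] 'c' = {T0}  orig:{}
  T[2,2] 'b' = {T1}  orig:{}
  T[1,2] 'cb' = {A,S}

Original NTs in T[1,2] deriving "cb": ["A", "S"]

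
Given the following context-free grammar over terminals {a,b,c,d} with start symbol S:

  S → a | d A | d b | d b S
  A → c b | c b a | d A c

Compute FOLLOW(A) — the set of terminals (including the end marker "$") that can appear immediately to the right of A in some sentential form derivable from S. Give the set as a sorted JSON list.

FIRST sets, iterate to fixpoint:
round 1:
  A via A→c b: +{c}
  A via A→d A c: +{d}
  S via S→a: +{a}
  S via S→d A: +{d}
  S: {a,d}  A: {c,d}
round 2: done
  S: {a,d}  A: {c,d}

Compute FOLLOW by fixpoint:
seed FOLLOW(S) with $
iter 1:
  A→d A c: FOLLOW(A) ⊇ FIRST(c) = {c}; new: +{c}
  S→d A: FOLLOW(A) ⊇ FOLLOW(S) ⊇ {$}; new: +{$}
  S: {$}  A: {$,c}
iter 2: (no change)
  S: {$}  A: {$,c}

FOLLOW(A) = ["$", "c"]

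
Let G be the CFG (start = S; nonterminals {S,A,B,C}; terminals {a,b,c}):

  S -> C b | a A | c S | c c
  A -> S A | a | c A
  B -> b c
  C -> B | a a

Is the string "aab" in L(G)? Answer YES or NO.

CNF form of G:
  S -> C T1 | T0 S | T0 T0 | T2 A
  A -> S A | T0 A | a
  B -> T1 T0
  C -> T1 T0 | T2 T2
  T0 -> c
  T1 -> b
  T2 -> a

CYK table (by increasing span):
  T[0,0] 'a' = {A,T2}  orig:{A}
  T[1,1] 'a' = {A,T2}  orig:{A}
  T[2,2] 'b' = {T1}  orig:{}
  T[0,1] 'aa' = {C,S}
  T[1,2] 'ab' = ∅
  T[0,2] 'aab' = {S}

S ∈ T[0,2] ⇒ YES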